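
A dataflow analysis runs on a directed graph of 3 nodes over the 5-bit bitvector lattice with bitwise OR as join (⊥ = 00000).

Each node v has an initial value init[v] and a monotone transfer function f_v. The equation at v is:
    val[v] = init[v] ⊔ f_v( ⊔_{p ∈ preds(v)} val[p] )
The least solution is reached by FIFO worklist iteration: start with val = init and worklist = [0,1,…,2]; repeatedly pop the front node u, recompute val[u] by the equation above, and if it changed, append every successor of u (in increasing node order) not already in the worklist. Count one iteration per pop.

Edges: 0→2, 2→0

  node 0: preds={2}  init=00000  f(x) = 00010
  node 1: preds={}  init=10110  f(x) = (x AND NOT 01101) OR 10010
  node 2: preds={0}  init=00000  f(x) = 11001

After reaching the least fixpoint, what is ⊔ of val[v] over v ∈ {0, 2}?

11011

Trace (4 dequeues):
  [1] u=0 | in 00000 | out 00010 | prev 00000 | push {}
  [2] u=1 | in 00000 | out 10110 | ==
  [3] u=2 | in 00010 | out 11001 | prev 00000 | push {0}
  [4] u=0 | in 11001 | out 00010 | ==

Converged values:
  [0] 00010
  [1] 10110
  [2] 11001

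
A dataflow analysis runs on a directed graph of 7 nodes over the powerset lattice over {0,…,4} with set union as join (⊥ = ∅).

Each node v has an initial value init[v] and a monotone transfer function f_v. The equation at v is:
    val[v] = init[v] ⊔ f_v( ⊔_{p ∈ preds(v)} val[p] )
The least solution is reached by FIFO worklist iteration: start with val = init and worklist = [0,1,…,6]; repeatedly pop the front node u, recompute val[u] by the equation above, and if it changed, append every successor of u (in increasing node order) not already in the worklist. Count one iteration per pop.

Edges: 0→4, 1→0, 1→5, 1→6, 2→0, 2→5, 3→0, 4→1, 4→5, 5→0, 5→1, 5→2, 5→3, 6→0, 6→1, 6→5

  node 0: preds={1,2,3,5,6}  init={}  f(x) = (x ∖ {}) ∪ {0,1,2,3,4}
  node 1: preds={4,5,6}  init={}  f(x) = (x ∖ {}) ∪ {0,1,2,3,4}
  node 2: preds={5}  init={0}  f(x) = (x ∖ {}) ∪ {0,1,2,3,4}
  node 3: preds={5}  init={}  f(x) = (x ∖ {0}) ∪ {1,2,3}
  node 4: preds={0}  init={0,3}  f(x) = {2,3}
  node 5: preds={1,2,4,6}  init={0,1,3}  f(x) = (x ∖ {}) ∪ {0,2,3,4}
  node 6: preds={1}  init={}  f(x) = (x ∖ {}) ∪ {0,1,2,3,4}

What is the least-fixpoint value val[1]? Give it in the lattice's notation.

{0,1,2,3,4}

Iteration log — 13 steps:
  step 1. node 0  ⊔preds={0,1,3}  new={0,1,2,3,4}  old={}  +wl: 
  step 2. node 1  ⊔preds={0,1,3}  new={0,1,2,3,4}  old={}  +wl: 0
  step 3. node 2  ⊔preds={0,1,3}  new={0,1,2,3,4}  old={0}  +wl: 
  step 4. node 3  ⊔preds={0,1,3}  new={1,2,3}  old={}  +wl: 
  step 5. node 4  ⊔preds={0,1,2,3,4}  new={0,2,3}  old={0,3}  +wl: 1
  step 6. node 5  ⊔preds={0,1,2,3,4}  new={0,1,2,3,4}  old={0,1,3}  +wl: 2,3
  step 7. node 6  ⊔preds={0,1,2,3,4}  new={0,1,2,3,4}  old={}  +wl: 5
  step 8. node 0  ⊔preds={0,1,2,3,4}  new={0,1,2,3,4}  stable
  step 9. node 1  ⊔preds={0,1,2,3,4}  new={0,1,2,3,4}  stable
  step 10. node 2  ⊔preds={0,1,2,3,4}  new={0,1,2,3,4}  stable
  step 11. node 3  ⊔preds={0,1,2,3,4}  new={1,2,3,4}  old={1,2,3}  +wl: 0
  step 12. node 5  ⊔preds={0,1,2,3,4}  new={0,1,2,3,4}  stable
  step 13. node 0  ⊔preds={0,1,2,3,4}  new={0,1,2,3,4}  stable

Least fixpoint reached:
  node 0: {0,1,2,3,4}
  node 1: {0,1,2,3,4}
  node 2: {0,1,2,3,4}
  node 3: {1,2,3,4}
  node 4: {0,2,3}
  node 5: {0,1,2,3,4}
  node 6: {0,1,2,3,4}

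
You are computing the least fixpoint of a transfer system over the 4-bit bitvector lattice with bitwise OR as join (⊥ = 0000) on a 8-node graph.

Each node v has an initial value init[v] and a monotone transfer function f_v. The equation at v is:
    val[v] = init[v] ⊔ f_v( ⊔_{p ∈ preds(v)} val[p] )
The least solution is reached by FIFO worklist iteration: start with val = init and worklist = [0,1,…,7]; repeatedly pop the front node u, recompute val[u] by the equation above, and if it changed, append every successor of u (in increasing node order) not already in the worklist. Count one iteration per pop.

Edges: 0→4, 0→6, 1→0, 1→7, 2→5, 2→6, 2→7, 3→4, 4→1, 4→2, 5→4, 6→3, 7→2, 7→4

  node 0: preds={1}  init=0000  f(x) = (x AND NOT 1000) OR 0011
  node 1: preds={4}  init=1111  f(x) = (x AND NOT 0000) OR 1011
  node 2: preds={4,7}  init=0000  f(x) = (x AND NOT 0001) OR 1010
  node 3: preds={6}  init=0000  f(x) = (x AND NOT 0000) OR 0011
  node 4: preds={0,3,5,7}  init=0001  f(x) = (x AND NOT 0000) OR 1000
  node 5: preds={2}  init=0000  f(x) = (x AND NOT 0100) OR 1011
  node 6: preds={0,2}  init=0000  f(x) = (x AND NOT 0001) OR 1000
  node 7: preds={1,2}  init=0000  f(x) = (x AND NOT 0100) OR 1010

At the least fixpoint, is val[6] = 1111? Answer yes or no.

no

Trace (16 dequeues):
  [1] u=0 | in 1111 | out 0111 | prev 0000 | push {}
  [2] u=1 | in 0001 | out 1111 | ==
  [3] u=2 | in 0001 | out 1010 | prev 0000 | push {}
  [4] u=3 | in 0000 | out 0011 | prev 0000 | push {}
  [5] u=4 | in 0111 | out 1111 | prev 0001 | push {1,2}
  [6] u=5 | in 1010 | out 1011 | prev 0000 | push {4}
  [7] u=6 | in 1111 | out 1110 | prev 0000 | push {3}
  [8] u=7 | in 1111 | out 1011 | prev 0000 | push {}
  [9] u=1 | in 1111 | out 1111 | ==
  [10] u=2 | in 1111 | out 1110 | prev 1010 | push {5,6,7}
  [11] u=4 | in 1111 | out 1111 | ==
  [12] u=3 | in 1110 | out 1111 | prev 0011 | push {4}
  [13] u=5 | in 1110 | out 1011 | ==
  [14] u=6 | in 1111 | out 1110 | ==
  [15] u=7 | in 1111 | out 1011 | ==
  [16] u=4 | in 1111 | out 1111 | ==

Converged values:
  [0] 0111
  [1] 1111
  [2] 1110
  [3] 1111
  [4] 1111
  [5] 1011
  [6] 1110
  [7] 1011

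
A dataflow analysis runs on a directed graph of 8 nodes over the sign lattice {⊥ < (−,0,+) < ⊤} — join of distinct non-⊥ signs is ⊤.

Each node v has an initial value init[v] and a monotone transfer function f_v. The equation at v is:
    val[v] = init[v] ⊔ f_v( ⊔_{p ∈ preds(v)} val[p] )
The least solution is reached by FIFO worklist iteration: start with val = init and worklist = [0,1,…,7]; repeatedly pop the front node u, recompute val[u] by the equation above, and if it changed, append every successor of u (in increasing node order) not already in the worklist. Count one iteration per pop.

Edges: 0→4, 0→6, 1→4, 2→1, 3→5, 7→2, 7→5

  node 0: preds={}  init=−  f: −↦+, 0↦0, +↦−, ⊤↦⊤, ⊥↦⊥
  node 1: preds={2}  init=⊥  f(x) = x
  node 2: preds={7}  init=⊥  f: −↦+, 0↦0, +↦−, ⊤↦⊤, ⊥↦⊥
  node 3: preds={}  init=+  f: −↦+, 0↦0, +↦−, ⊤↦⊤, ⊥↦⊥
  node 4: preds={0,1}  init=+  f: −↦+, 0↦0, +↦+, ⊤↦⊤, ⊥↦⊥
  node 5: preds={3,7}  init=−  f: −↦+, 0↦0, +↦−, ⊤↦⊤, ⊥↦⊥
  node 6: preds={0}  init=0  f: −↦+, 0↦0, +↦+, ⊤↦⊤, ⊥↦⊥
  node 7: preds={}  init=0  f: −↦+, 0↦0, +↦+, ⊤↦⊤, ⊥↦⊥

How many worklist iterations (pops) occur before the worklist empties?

Worklist (10 pops):
  #1 pop 0: in=⊥ → − (no change)
  #2 pop 1: in=⊥ → ⊥ (no change)
  #3 pop 2: in=0 → 0 (was ⊥); enqueue [1]
  #4 pop 3: in=⊥ → + (no change)
  #5 pop 4: in=− → + (no change)
  #6 pop 5: in=⊤ → ⊤ (was −); enqueue []
  #7 pop 6: in=− → ⊤ (was 0); enqueue []
  #8 pop 7: in=⊥ → 0 (no change)
  #9 pop 1: in=0 → 0 (was ⊥); enqueue [4]
  #10 pop 4: in=⊤ → ⊤ (was +); enqueue []

Fixpoint:
  val[0] = −
  val[1] = 0
  val[2] = 0
  val[3] = +
  val[4] = ⊤
  val[5] = ⊤
  val[6] = ⊤
  val[7] = 0

10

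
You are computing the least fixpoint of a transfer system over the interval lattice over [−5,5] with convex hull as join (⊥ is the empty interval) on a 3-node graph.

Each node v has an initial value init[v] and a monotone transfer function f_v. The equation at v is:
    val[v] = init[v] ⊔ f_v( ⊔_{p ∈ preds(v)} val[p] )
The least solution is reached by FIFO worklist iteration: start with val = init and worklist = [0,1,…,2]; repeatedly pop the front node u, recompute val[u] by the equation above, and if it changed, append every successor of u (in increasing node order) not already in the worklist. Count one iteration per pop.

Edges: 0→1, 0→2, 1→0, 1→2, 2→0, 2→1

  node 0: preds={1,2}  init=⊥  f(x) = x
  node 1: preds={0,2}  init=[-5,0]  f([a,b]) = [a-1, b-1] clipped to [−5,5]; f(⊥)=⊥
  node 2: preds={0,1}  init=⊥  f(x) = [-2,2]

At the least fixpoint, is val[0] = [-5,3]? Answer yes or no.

Iteration log — 7 steps:
  step 1. node 0  ⊔preds=[-5,0]  new=[-5,0]  old=⊥  +wl: 
  step 2. node 1  ⊔preds=[-5,0]  new=[-5,0]  stable
  step 3. node 2  ⊔preds=[-5,0]  new=[-2,2]  old=⊥  +wl: 0,1
  step 4. node 0  ⊔preds=[-5,2]  new=[-5,2]  old=[-5,0]  +wl: 2
  step 5. node 1  ⊔preds=[-5,2]  new=[-5,1]  old=[-5,0]  +wl: 0
  step 6. node 2  ⊔preds=[-5,2]  new=[-2,2]  stable
  step 7. node 0  ⊔preds=[-5,2]  new=[-5,2]  stable

Least fixpoint reached:
  node 0: [-5,2]
  node 1: [-5,1]
  node 2: [-2,2]

no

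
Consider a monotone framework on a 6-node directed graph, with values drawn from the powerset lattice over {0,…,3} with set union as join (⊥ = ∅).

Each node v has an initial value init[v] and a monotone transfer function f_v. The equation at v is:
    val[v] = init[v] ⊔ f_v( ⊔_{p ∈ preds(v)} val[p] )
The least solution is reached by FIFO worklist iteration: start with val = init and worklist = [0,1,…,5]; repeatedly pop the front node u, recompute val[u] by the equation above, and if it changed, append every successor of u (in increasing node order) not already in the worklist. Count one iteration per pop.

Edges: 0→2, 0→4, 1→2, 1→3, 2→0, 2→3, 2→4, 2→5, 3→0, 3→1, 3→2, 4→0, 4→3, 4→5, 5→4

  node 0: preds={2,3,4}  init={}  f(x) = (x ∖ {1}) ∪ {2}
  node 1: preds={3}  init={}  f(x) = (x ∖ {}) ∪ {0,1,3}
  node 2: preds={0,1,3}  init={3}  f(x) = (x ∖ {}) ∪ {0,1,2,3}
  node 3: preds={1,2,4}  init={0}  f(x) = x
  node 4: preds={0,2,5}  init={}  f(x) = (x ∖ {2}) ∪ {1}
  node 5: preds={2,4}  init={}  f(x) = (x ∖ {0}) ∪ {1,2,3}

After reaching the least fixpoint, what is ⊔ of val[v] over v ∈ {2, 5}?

{0,1,2,3}

Iteration log — 11 steps:
  step 1. node 0  ⊔preds={0,3}  new={0,2,3}  old={}  +wl: 
  step 2. node 1  ⊔preds={0}  new={0,1,3}  old={}  +wl: 
  step 3. node 2  ⊔preds={0,1,2,3}  new={0,1,2,3}  old={3}  +wl: 0
  step 4. node 3  ⊔preds={0,1,2,3}  new={0,1,2,3}  old={0}  +wl: 1,2
  step 5. node 4  ⊔preds={0,1,2,3}  new={0,1,3}  old={}  +wl: 3
  step 6. node 5  ⊔preds={0,1,2,3}  new={1,2,3}  old={}  +wl: 4
  step 7. node 0  ⊔preds={0,1,2,3}  new={0,2,3}  stable
  step 8. node 1  ⊔preds={0,1,2,3}  new={0,1,2,3}  old={0,1,3}  +wl: 
  step 9. node 2  ⊔preds={0,1,2,3}  new={0,1,2,3}  stable
  step 10. node 3  ⊔preds={0,1,2,3}  new={0,1,2,3}  stable
  step 11. node 4  ⊔preds={0,1,2,3}  new={0,1,3}  stable

Least fixpoint reached:
  node 0: {0,2,3}
  node 1: {0,1,2,3}
  node 2: {0,1,2,3}
  node 3: {0,1,2,3}
  node 4: {0,1,3}
  node 5: {1,2,3}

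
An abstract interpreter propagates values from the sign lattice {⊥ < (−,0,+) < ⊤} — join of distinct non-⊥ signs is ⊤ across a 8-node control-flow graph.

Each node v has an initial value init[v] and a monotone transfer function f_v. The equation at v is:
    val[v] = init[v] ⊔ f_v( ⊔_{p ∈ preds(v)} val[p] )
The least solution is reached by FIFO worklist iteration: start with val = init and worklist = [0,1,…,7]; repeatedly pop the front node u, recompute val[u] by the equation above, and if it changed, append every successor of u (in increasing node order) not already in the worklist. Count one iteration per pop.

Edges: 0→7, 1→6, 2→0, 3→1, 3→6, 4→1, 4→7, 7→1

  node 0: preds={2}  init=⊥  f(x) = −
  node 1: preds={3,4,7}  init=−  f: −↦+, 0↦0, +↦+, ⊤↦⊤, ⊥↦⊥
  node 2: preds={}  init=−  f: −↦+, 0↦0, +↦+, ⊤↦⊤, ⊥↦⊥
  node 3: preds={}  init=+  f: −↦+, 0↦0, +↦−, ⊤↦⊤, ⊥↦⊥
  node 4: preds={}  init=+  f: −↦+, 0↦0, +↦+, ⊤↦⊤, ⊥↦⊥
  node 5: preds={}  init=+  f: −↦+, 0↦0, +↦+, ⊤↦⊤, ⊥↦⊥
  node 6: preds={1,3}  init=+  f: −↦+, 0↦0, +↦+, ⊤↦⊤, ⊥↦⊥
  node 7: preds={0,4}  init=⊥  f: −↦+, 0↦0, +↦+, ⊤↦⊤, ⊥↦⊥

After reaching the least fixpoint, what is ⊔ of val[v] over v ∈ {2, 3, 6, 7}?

Worklist (9 pops):
  #1 pop 0: in=− → − (was ⊥); enqueue []
  #2 pop 1: in=+ → ⊤ (was −); enqueue []
  #3 pop 2: in=⊥ → − (no change)
  #4 pop 3: in=⊥ → + (no change)
  #5 pop 4: in=⊥ → + (no change)
  #6 pop 5: in=⊥ → + (no change)
  #7 pop 6: in=⊤ → ⊤ (was +); enqueue []
  #8 pop 7: in=⊤ → ⊤ (was ⊥); enqueue [1]
  #9 pop 1: in=⊤ → ⊤ (no change)

Fixpoint:
  val[0] = −
  val[1] = ⊤
  val[2] = −
  val[3] = +
  val[4] = +
  val[5] = +
  val[6] = ⊤
  val[7] = ⊤

⊤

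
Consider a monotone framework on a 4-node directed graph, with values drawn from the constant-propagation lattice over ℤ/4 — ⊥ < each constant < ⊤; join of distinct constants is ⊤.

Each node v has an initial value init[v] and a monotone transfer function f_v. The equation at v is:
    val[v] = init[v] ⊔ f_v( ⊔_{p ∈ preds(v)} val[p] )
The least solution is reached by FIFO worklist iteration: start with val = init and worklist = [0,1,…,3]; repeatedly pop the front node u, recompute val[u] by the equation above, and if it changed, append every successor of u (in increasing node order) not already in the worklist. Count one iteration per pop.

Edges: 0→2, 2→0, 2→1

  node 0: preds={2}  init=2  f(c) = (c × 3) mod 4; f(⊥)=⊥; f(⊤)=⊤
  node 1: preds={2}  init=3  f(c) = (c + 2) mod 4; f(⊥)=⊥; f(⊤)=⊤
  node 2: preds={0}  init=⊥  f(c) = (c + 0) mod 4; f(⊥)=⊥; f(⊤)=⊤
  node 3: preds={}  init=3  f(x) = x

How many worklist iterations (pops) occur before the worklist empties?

Worklist (6 pops):
  #1 pop 0: in=⊥ → 2 (no change)
  #2 pop 1: in=⊥ → 3 (no change)
  #3 pop 2: in=2 → 2 (was ⊥); enqueue [0,1]
  #4 pop 3: in=⊥ → 3 (no change)
  #5 pop 0: in=2 → 2 (no change)
  #6 pop 1: in=2 → ⊤ (was 3); enqueue []

Fixpoint:
  val[0] = 2
  val[1] = ⊤
  val[2] = 2
  val[3] = 3

6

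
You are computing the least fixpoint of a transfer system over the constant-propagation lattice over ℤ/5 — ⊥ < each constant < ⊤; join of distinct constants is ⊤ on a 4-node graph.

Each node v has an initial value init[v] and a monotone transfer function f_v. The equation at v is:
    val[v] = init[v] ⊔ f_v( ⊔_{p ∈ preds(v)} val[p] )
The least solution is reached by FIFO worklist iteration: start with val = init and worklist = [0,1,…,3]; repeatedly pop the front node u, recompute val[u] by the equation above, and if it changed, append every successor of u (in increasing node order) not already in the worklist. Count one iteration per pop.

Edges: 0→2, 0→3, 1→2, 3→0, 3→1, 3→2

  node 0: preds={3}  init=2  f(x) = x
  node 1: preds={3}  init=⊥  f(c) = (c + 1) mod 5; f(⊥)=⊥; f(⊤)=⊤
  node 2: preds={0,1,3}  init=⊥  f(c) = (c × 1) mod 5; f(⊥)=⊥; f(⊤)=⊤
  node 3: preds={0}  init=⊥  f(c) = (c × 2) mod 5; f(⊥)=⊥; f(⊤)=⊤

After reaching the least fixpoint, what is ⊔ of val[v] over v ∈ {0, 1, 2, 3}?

Worklist (11 pops):
  #1 pop 0: in=⊥ → 2 (no change)
  #2 pop 1: in=⊥ → ⊥ (no change)
  #3 pop 2: in=2 → 2 (was ⊥); enqueue []
  #4 pop 3: in=2 → 4 (was ⊥); enqueue [0,1,2]
  #5 pop 0: in=4 → ⊤ (was 2); enqueue [3]
  #6 pop 1: in=4 → 0 (was ⊥); enqueue []
  #7 pop 2: in=⊤ → ⊤ (was 2); enqueue []
  #8 pop 3: in=⊤ → ⊤ (was 4); enqueue [0,1,2]
  #9 pop 0: in=⊤ → ⊤ (no change)
  #10 pop 1: in=⊤ → ⊤ (was 0); enqueue []
  #11 pop 2: in=⊤ → ⊤ (no change)

Fixpoint:
  val[0] = ⊤
  val[1] = ⊤
  val[2] = ⊤
  val[3] = ⊤

⊤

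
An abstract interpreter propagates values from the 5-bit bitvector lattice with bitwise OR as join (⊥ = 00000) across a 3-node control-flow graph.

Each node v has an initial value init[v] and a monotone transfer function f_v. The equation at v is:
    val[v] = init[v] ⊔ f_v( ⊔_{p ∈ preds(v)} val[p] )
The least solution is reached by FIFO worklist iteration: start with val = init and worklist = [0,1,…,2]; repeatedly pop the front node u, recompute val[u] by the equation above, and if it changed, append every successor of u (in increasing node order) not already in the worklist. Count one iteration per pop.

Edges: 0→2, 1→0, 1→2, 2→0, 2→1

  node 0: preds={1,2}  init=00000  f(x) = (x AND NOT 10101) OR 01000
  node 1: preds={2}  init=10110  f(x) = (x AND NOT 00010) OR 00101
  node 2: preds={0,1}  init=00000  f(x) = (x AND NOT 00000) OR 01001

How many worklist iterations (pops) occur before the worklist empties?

Iteration log — 7 steps:
  step 1. node 0  ⊔preds=10110  new=01010  old=00000  +wl: 
  step 2. node 1  ⊔preds=00000  new=10111  old=10110  +wl: 0
  step 3. node 2  ⊔preds=11111  new=11111  old=00000  +wl: 1
  step 4. node 0  ⊔preds=11111  new=01010  stable
  step 5. node 1  ⊔preds=11111  new=11111  old=10111  +wl: 0,2
  step 6. node 0  ⊔preds=11111  new=01010  stable
  step 7. node 2  ⊔preds=11111  new=11111  stable

Least fixpoint reached:
  node 0: 01010
  node 1: 11111
  node 2: 11111

7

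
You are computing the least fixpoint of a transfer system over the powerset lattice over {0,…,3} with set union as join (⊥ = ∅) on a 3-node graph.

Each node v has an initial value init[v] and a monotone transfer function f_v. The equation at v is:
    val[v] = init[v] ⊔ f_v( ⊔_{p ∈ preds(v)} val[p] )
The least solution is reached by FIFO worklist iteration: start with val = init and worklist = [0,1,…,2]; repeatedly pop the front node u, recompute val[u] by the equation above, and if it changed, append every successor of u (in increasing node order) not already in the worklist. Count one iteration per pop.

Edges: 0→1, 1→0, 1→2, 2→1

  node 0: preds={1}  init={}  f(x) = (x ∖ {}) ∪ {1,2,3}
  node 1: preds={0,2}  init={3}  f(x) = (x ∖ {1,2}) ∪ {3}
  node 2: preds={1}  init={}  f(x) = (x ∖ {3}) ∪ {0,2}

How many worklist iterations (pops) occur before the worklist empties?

Iteration log — 7 steps:
  step 1. node 0  ⊔preds={3}  new={1,2,3}  old={}  +wl: 
  step 2. node 1  ⊔preds={1,2,3}  new={3}  stable
  step 3. node 2  ⊔preds={3}  new={0,2}  old={}  +wl: 1
  step 4. node 1  ⊔preds={0,1,2,3}  new={0,3}  old={3}  +wl: 0,2
  step 5. node 0  ⊔preds={0,3}  new={0,1,2,3}  old={1,2,3}  +wl: 1
  step 6. node 2  ⊔preds={0,3}  new={0,2}  stable
  step 7. node 1  ⊔preds={0,1,2,3}  new={0,3}  stable

Least fixpoint reached:
  node 0: {0,1,2,3}
  node 1: {0,3}
  node 2: {0,2}

7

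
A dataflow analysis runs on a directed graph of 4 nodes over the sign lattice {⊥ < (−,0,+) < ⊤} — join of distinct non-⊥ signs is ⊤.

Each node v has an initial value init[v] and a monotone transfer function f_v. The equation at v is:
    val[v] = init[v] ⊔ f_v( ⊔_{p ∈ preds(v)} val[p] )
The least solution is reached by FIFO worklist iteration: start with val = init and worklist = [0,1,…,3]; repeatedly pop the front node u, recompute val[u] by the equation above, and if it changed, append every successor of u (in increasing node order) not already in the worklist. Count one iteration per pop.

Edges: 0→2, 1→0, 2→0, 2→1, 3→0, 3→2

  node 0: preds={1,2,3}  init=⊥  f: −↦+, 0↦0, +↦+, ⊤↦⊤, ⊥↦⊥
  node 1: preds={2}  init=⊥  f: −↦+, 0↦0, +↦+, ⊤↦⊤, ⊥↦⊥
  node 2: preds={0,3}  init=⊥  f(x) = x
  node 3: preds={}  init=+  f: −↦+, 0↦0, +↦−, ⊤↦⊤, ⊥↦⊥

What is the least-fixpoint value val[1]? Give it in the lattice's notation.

Trace (7 dequeues):
  [1] u=0 | in + | out + | prev ⊥ | push {}
  [2] u=1 | in ⊥ | out ⊥ | ==
  [3] u=2 | in + | out + | prev ⊥ | push {0,1}
  [4] u=3 | in ⊥ | out + | ==
  [5] u=0 | in + | out + | ==
  [6] u=1 | in + | out + | prev ⊥ | push {0}
  [7] u=0 | in + | out + | ==

Converged values:
  [0] +
  [1] +
  [2] +
  [3] +

+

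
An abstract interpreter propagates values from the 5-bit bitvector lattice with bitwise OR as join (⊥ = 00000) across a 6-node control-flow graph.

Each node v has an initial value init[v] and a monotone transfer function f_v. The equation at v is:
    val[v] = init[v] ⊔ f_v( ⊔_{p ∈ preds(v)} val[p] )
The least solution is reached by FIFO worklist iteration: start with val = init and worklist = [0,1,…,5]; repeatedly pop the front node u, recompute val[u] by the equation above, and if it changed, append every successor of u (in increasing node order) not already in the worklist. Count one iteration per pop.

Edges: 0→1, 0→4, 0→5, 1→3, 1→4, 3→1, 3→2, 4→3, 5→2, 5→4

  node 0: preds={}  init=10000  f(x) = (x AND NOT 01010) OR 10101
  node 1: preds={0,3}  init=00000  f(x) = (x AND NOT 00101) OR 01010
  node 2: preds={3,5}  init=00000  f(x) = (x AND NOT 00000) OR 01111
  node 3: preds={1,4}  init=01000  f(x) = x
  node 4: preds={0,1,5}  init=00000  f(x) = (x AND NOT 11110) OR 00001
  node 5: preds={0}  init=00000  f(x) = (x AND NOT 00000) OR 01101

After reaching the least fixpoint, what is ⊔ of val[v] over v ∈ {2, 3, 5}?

Worklist (12 pops):
  #1 pop 0: in=00000 → 10101 (was 10000); enqueue []
  #2 pop 1: in=11101 → 11010 (was 00000); enqueue []
  #3 pop 2: in=01000 → 01111 (was 00000); enqueue []
  #4 pop 3: in=11010 → 11010 (was 01000); enqueue [1,2]
  #5 pop 4: in=11111 → 00001 (was 00000); enqueue [3]
  #6 pop 5: in=10101 → 11101 (was 00000); enqueue [4]
  #7 pop 1: in=11111 → 11010 (no change)
  #8 pop 2: in=11111 → 11111 (was 01111); enqueue []
  #9 pop 3: in=11011 → 11011 (was 11010); enqueue [1,2]
  #10 pop 4: in=11111 → 00001 (no change)
  #11 pop 1: in=11111 → 11010 (no change)
  #12 pop 2: in=11111 → 11111 (no change)

Fixpoint:
  val[0] = 10101
  val[1] = 11010
  val[2] = 11111
  val[3] = 11011
  val[4] = 00001
  val[5] = 11101

11111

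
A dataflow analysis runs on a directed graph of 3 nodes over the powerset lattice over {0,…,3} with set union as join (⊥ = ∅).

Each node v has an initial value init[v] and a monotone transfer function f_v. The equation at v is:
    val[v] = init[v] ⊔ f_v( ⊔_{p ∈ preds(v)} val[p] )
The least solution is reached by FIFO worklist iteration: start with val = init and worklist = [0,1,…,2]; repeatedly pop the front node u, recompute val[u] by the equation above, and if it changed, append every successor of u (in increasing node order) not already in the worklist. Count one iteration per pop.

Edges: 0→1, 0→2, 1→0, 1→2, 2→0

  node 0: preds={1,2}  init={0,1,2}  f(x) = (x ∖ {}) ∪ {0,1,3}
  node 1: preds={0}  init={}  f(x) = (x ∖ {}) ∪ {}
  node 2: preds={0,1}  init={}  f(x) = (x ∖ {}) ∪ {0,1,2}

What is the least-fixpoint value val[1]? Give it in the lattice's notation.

Trace (4 dequeues):
  [1] u=0 | in {} | out {0,1,2,3} | prev {0,1,2} | push {}
  [2] u=1 | in {0,1,2,3} | out {0,1,2,3} | prev {} | push {0}
  [3] u=2 | in {0,1,2,3} | out {0,1,2,3} | prev {} | push {}
  [4] u=0 | in {0,1,2,3} | out {0,1,2,3} | ==

Converged values:
  [0] {0,1,2,3}
  [1] {0,1,2,3}
  [2] {0,1,2,3}

{0,1,2,3}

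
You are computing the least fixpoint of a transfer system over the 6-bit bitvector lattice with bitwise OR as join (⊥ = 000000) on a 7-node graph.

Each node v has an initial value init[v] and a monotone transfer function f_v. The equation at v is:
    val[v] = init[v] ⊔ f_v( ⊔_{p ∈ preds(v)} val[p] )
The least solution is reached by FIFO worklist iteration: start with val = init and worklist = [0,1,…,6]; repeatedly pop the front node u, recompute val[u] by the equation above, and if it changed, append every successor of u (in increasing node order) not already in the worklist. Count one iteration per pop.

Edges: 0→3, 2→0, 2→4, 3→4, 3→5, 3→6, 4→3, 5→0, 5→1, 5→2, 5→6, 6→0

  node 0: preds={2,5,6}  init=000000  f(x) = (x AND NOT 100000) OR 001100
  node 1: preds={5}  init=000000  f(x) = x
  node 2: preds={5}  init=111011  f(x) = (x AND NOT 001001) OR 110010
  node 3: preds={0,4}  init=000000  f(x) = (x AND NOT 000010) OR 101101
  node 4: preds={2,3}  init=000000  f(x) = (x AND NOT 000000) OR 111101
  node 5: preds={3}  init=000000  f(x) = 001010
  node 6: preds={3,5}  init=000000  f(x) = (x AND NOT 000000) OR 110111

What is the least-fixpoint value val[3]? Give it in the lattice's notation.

111101

Iteration log — 11 steps:
  step 1. node 0  ⊔preds=111011  new=011111  old=000000  +wl: 
  step 2. node 1  ⊔preds=000000  new=000000  stable
  step 3. node 2  ⊔preds=000000  new=111011  stable
  step 4. node 3  ⊔preds=011111  new=111101  old=000000  +wl: 
  step 5. node 4  ⊔preds=111111  new=111111  old=000000  +wl: 3
  step 6. node 5  ⊔preds=111101  new=001010  old=000000  +wl: 0,1,2
  step 7. node 6  ⊔preds=111111  new=111111  old=000000  +wl: 
  step 8. node 3  ⊔preds=111111  new=111101  stable
  step 9. node 0  ⊔preds=111111  new=011111  stable
  step 10. node 1  ⊔preds=001010  new=001010  old=000000  +wl: 
  step 11. node 2  ⊔preds=001010  new=111011  stable

Least fixpoint reached:
  node 0: 011111
  node 1: 001010
  node 2: 111011
  node 3: 111101
  node 4: 111111
  node 5: 001010
  node 6: 111111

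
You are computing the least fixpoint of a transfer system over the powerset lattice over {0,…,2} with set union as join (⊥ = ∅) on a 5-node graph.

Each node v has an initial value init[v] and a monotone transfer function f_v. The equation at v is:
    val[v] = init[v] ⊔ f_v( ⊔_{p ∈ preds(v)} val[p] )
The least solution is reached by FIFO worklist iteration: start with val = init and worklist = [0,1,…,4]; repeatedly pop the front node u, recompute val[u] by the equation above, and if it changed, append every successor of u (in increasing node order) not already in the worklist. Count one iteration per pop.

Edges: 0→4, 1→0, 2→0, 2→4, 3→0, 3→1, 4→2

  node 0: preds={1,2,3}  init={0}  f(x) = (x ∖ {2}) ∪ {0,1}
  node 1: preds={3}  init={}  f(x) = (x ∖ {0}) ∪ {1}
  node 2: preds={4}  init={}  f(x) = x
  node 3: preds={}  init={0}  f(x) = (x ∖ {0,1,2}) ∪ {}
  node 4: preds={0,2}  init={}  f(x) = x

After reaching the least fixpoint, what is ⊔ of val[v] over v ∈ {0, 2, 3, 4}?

{0,1}

Trace (9 dequeues):
  [1] u=0 | in {0} | out {0,1} | prev {0} | push {}
  [2] u=1 | in {0} | out {1} | prev {} | push {0}
  [3] u=2 | in {} | out {} | ==
  [4] u=3 | in {} | out {0} | ==
  [5] u=4 | in {0,1} | out {0,1} | prev {} | push {2}
  [6] u=0 | in {0,1} | out {0,1} | ==
  [7] u=2 | in {0,1} | out {0,1} | prev {} | push {0,4}
  [8] u=0 | in {0,1} | out {0,1} | ==
  [9] u=4 | in {0,1} | out {0,1} | ==

Converged values:
  [0] {0,1}
  [1] {1}
  [2] {0,1}
  [3] {0}
  [4] {0,1}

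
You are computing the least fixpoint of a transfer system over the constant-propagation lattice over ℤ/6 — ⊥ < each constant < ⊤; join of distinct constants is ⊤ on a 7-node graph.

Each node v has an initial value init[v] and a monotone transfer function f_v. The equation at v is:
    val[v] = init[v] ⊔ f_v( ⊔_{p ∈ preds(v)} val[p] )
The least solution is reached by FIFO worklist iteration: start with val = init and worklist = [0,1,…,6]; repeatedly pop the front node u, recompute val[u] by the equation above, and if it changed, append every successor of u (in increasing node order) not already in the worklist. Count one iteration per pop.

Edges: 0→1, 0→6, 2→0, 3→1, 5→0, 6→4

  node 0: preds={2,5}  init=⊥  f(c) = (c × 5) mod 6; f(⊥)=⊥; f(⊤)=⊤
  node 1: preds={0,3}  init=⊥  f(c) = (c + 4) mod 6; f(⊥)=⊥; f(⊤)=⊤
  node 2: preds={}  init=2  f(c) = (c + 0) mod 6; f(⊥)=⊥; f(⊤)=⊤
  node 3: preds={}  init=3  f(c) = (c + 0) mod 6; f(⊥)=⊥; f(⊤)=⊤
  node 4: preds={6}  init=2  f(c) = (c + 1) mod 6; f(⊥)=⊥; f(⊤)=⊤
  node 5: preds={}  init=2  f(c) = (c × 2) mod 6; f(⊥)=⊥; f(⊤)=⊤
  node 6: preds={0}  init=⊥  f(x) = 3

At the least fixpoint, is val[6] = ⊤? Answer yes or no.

no

Iteration log — 8 steps:
  step 1. node 0  ⊔preds=2  new=4  old=⊥  +wl: 
  step 2. node 1  ⊔preds=⊤  new=⊤  old=⊥  +wl: 
  step 3. node 2  ⊔preds=⊥  new=2  stable
  step 4. node 3  ⊔preds=⊥  new=3  stable
  step 5. node 4  ⊔preds=⊥  new=2  stable
  step 6. node 5  ⊔preds=⊥  new=2  stable
  step 7. node 6  ⊔preds=4  new=3  old=⊥  +wl: 4
  step 8. node 4  ⊔preds=3  new=⊤  old=2  +wl: 

Least fixpoint reached:
  node 0: 4
  node 1: ⊤
  node 2: 2
  node 3: 3
  node 4: ⊤
  node 5: 2
  node 6: 3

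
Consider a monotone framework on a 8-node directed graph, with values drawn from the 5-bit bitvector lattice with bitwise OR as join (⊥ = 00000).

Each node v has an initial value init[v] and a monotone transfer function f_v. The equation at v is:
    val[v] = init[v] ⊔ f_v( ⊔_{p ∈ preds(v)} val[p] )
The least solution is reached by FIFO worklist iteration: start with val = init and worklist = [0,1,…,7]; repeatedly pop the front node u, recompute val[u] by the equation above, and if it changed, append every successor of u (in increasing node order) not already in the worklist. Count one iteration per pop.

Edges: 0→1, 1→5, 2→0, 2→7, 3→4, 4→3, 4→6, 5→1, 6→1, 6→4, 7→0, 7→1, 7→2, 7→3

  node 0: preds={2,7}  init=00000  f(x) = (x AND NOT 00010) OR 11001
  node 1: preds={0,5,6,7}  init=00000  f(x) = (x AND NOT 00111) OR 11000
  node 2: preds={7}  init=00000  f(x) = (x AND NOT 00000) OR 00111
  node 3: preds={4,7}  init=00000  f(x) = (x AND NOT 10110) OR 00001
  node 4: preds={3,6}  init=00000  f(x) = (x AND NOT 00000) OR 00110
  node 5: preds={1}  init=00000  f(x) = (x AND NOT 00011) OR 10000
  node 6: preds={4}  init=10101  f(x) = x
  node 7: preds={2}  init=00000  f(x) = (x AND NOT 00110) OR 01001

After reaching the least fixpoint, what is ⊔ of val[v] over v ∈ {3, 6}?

Worklist (19 pops):
  #1 pop 0: in=00000 → 11001 (was 00000); enqueue []
  #2 pop 1: in=11101 → 11000 (was 00000); enqueue []
  #3 pop 2: in=00000 → 00111 (was 00000); enqueue [0]
  #4 pop 3: in=00000 → 00001 (was 00000); enqueue []
  #5 pop 4: in=10101 → 10111 (was 00000); enqueue [3]
  #6 pop 5: in=11000 → 11000 (was 00000); enqueue [1]
  #7 pop 6: in=10111 → 10111 (was 10101); enqueue [4]
  #8 pop 7: in=00111 → 01001 (was 00000); enqueue [2]
  #9 pop 0: in=01111 → 11101 (was 11001); enqueue []
  #10 pop 3: in=11111 → 01001 (was 00001); enqueue []
  #11 pop 1: in=11111 → 11000 (no change)
  #12 pop 4: in=11111 → 11111 (was 10111); enqueue [3,6]
  #13 pop 2: in=01001 → 01111 (was 00111); enqueue [0,7]
  #14 pop 3: in=11111 → 01001 (no change)
  #15 pop 6: in=11111 → 11111 (was 10111); enqueue [1,4]
  #16 pop 0: in=01111 → 11101 (no change)
  #17 pop 7: in=01111 → 01001 (no change)
  #18 pop 1: in=11111 → 11000 (no change)
  #19 pop 4: in=11111 → 11111 (no change)

Fixpoint:
  val[0] = 11101
  val[1] = 11000
  val[2] = 01111
  val[3] = 01001
  val[4] = 11111
  val[5] = 11000
  val[6] = 11111
  val[7] = 01001

11111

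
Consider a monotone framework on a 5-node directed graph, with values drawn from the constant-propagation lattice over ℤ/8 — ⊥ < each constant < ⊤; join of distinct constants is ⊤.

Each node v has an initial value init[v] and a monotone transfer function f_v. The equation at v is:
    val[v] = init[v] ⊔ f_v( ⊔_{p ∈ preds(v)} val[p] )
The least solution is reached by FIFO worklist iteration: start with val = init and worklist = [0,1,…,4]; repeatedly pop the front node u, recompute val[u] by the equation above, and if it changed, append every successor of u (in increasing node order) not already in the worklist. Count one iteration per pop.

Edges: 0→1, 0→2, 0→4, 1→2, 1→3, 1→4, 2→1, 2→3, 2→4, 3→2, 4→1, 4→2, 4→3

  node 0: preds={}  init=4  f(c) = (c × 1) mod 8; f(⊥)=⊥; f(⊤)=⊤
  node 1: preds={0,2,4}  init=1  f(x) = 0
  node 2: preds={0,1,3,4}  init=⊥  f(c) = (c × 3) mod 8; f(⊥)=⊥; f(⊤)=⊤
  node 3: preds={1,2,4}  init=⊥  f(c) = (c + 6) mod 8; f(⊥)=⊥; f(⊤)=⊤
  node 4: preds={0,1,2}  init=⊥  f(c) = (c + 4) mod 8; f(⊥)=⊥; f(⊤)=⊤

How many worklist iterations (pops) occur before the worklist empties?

Trace (8 dequeues):
  [1] u=0 | in ⊥ | out 4 | ==
  [2] u=1 | in 4 | out ⊤ | prev 1 | push {}
  [3] u=2 | in ⊤ | out ⊤ | prev ⊥ | push {1}
  [4] u=3 | in ⊤ | out ⊤ | prev ⊥ | push {2}
  [5] u=4 | in ⊤ | out ⊤ | prev ⊥ | push {3}
  [6] u=1 | in ⊤ | out ⊤ | ==
  [7] u=2 | in ⊤ | out ⊤ | ==
  [8] u=3 | in ⊤ | out ⊤ | ==

Converged values:
  [0] 4
  [1] ⊤
  [2] ⊤
  [3] ⊤
  [4] ⊤

8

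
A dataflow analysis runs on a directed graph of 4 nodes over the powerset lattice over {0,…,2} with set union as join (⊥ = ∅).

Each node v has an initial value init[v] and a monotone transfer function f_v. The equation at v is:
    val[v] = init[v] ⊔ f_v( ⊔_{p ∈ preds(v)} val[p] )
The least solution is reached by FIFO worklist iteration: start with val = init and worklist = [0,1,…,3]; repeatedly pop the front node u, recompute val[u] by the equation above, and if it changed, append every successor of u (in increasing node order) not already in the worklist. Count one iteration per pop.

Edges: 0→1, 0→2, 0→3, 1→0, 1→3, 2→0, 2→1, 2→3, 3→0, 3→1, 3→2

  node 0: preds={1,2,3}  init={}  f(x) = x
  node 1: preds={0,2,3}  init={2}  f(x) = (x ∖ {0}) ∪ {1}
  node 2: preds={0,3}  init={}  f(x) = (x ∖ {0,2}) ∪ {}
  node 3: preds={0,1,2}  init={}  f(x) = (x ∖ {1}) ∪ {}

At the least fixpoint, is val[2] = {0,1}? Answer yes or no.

no

Worklist (10 pops):
  #1 pop 0: in={2} → {2} (was {}); enqueue []
  #2 pop 1: in={2} → {1,2} (was {2}); enqueue [0]
  #3 pop 2: in={2} → {} (no change)
  #4 pop 3: in={1,2} → {2} (was {}); enqueue [1,2]
  #5 pop 0: in={1,2} → {1,2} (was {2}); enqueue [3]
  #6 pop 1: in={1,2} → {1,2} (no change)
  #7 pop 2: in={1,2} → {1} (was {}); enqueue [0,1]
  #8 pop 3: in={1,2} → {2} (no change)
  #9 pop 0: in={1,2} → {1,2} (no change)
  #10 pop 1: in={1,2} → {1,2} (no change)

Fixpoint:
  val[0] = {1,2}
  val[1] = {1,2}
  val[2] = {1}
  val[3] = {2}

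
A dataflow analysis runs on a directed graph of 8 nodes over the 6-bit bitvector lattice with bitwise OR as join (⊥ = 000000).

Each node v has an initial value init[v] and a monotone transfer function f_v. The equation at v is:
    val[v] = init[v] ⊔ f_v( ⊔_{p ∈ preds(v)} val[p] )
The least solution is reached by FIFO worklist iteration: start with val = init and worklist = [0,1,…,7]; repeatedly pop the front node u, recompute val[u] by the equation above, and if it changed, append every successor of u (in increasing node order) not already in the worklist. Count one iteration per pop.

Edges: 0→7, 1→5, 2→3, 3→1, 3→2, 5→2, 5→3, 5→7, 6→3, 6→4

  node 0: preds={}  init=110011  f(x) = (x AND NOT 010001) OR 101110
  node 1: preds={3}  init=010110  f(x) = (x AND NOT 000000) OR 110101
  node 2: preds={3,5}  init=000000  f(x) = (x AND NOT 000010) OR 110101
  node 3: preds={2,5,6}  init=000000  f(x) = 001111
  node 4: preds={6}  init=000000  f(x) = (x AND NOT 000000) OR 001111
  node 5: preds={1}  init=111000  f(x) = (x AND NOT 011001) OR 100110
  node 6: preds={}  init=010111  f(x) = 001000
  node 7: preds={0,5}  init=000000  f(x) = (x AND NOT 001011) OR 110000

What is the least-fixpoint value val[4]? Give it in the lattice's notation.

Iteration log — 13 steps:
  step 1. node 0  ⊔preds=000000  new=111111  old=110011  +wl: 
  step 2. node 1  ⊔preds=000000  new=110111  old=010110  +wl: 
  step 3. node 2  ⊔preds=111000  new=111101  old=000000  +wl: 
  step 4. node 3  ⊔preds=111111  new=001111  old=000000  +wl: 1,2
  step 5. node 4  ⊔preds=010111  new=011111  old=000000  +wl: 
  step 6. node 5  ⊔preds=110111  new=111110  old=111000  +wl: 3
  step 7. node 6  ⊔preds=000000  new=011111  old=010111  +wl: 4
  step 8. node 7  ⊔preds=111111  new=110100  old=000000  +wl: 
  step 9. node 1  ⊔preds=001111  new=111111  old=110111  +wl: 5
  step 10. node 2  ⊔preds=111111  new=111101  stable
  step 11. node 3  ⊔preds=111111  new=001111  stable
  step 12. node 4  ⊔preds=011111  new=011111  stable
  step 13. node 5  ⊔preds=111111  new=111110  stable

Least fixpoint reached:
  node 0: 111111
  node 1: 111111
  node 2: 111101
  node 3: 001111
  node 4: 011111
  node 5: 111110
  node 6: 011111
  node 7: 110100

011111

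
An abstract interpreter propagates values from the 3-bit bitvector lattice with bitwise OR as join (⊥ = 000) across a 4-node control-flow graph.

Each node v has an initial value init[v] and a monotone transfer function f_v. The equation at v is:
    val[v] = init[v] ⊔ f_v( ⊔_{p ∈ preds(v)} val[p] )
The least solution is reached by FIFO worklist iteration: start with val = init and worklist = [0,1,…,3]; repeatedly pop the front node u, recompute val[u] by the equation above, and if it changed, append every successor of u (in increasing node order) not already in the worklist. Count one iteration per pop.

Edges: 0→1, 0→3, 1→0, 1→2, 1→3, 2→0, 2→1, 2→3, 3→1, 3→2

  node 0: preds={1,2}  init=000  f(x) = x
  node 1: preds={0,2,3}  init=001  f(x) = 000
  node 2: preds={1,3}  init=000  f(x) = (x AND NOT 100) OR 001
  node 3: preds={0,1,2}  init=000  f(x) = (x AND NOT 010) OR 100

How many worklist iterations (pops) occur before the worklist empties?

Iteration log — 7 steps:
  step 1. node 0  ⊔preds=001  new=001  old=000  +wl: 
  step 2. node 1  ⊔preds=001  new=001  stable
  step 3. node 2  ⊔preds=001  new=001  old=000  +wl: 0,1
  step 4. node 3  ⊔preds=001  new=101  old=000  +wl: 2
  step 5. node 0  ⊔preds=001  new=001  stable
  step 6. node 1  ⊔preds=101  new=001  stable
  step 7. node 2  ⊔preds=101  new=001  stable

Least fixpoint reached:
  node 0: 001
  node 1: 001
  node 2: 001
  node 3: 101

7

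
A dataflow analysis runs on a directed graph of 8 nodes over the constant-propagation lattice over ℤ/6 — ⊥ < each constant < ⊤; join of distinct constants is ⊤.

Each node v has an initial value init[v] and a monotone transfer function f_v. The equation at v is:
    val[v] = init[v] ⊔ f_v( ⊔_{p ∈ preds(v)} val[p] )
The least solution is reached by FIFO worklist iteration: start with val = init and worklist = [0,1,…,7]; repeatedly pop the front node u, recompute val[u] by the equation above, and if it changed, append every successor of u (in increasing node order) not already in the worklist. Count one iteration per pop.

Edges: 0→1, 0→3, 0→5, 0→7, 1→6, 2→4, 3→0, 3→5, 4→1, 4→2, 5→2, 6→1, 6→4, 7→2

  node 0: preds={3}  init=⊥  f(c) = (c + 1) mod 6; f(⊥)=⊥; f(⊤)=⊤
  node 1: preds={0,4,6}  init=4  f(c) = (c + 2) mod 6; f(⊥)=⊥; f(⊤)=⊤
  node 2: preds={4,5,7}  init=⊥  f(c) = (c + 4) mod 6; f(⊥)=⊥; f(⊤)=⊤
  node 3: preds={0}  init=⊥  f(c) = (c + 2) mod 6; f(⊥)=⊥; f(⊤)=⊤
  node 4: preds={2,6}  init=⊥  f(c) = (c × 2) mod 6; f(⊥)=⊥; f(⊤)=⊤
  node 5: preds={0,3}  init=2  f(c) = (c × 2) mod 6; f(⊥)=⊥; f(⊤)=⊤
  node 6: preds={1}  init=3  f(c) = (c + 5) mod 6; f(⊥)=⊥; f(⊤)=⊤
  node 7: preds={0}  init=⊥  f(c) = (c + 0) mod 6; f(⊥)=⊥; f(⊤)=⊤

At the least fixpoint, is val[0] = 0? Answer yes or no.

Worklist (11 pops):
  #1 pop 0: in=⊥ → ⊥ (no change)
  #2 pop 1: in=3 → ⊤ (was 4); enqueue []
  #3 pop 2: in=2 → 0 (was ⊥); enqueue []
  #4 pop 3: in=⊥ → ⊥ (no change)
  #5 pop 4: in=⊤ → ⊤ (was ⊥); enqueue [1,2]
  #6 pop 5: in=⊥ → 2 (no change)
  #7 pop 6: in=⊤ → ⊤ (was 3); enqueue [4]
  #8 pop 7: in=⊥ → ⊥ (no change)
  #9 pop 1: in=⊤ → ⊤ (no change)
  #10 pop 2: in=⊤ → ⊤ (was 0); enqueue []
  #11 pop 4: in=⊤ → ⊤ (no change)

Fixpoint:
  val[0] = ⊥
  val[1] = ⊤
  val[2] = ⊤
  val[3] = ⊥
  val[4] = ⊤
  val[5] = 2
  val[6] = ⊤
  val[7] = ⊥

no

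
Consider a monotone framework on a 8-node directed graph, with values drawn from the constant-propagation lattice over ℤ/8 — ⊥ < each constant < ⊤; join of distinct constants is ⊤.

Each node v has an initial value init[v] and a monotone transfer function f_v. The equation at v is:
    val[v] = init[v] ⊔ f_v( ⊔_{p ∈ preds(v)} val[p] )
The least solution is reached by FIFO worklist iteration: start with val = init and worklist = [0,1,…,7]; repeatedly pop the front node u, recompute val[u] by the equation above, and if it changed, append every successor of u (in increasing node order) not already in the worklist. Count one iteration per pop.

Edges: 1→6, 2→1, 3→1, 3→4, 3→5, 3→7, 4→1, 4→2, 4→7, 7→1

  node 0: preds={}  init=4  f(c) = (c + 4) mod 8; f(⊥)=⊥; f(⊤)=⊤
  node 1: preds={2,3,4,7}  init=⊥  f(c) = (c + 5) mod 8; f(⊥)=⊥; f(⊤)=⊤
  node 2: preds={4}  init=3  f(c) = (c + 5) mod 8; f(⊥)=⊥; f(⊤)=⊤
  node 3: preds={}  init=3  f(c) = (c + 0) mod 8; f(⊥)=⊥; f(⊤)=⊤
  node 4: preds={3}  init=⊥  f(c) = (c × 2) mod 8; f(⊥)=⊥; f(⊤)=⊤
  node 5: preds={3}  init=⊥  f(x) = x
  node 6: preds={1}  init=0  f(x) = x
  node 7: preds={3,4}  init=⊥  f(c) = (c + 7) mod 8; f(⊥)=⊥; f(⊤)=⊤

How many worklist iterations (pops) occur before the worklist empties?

11

Worklist (11 pops):
  #1 pop 0: in=⊥ → 4 (no change)
  #2 pop 1: in=3 → 0 (was ⊥); enqueue []
  #3 pop 2: in=⊥ → 3 (no change)
  #4 pop 3: in=⊥ → 3 (no change)
  #5 pop 4: in=3 → 6 (was ⊥); enqueue [1,2]
  #6 pop 5: in=3 → 3 (was ⊥); enqueue []
  #7 pop 6: in=0 → 0 (no change)
  #8 pop 7: in=⊤ → ⊤ (was ⊥); enqueue []
  #9 pop 1: in=⊤ → ⊤ (was 0); enqueue [6]
  #10 pop 2: in=6 → 3 (no change)
  #11 pop 6: in=⊤ → ⊤ (was 0); enqueue []

Fixpoint:
  val[0] = 4
  val[1] = ⊤
  val[2] = 3
  val[3] = 3
  val[4] = 6
  val[5] = 3
  val[6] = ⊤
  val[7] = ⊤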